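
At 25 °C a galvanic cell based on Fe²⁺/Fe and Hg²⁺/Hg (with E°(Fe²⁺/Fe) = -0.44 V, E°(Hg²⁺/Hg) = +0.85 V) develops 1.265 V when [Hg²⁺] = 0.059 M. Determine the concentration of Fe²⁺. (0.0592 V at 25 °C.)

0.41 M

From the Nernst equation, log Q = n(E° − E)/0.0592 = 2(1.29 − 1.265)/0.0592 = 0.845, so Q = 6.99.
With Q = [Fe²⁺]/[Hg²⁺] and the known concentrations, [Fe²⁺] in the numerator gives [Fe²⁺] = 0.41 M.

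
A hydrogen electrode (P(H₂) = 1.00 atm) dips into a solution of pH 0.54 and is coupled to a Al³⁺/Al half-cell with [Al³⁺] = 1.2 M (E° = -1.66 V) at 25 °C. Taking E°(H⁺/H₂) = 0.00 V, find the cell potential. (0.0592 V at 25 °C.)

The hydrogen couple is the cathode, so E°_cell = 1.66 V; n = 6.
[H⁺] = 10^(−0.54) = 0.29 M, and Q = [Al³⁺]^2·P(H₂)^3 / [H⁺]^6 = 2500.
E = E° − (0.0592/6) log Q = 1.66 − (0.0592/6)(3.398) = 1.626 V.

1.63 V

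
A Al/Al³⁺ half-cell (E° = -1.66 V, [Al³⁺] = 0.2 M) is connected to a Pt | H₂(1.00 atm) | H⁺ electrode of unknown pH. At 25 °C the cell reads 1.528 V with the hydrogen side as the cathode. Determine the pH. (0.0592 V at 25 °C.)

E°_cell = 1.66 V and n = 6.
log Q = n(E° − E)/0.0592 = 6×(1.66 − 1.528)/0.0592 = 13.378.
With Q = [Al³⁺]^2·P(H₂)^3 / [H⁺]^6, solving for [H⁺] gives log[H⁺] = -2.463, so pH = 2.46.

pH = 2.46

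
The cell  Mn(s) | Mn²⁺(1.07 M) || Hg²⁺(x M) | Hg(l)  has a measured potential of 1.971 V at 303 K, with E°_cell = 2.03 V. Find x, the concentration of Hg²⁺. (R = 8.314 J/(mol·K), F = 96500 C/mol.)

From the Nernst equation, ln Q = nF(E° − E)/RT = 2×96500×(2.03 − 1.971)/(8.314×303) = 4.520, so Q = 91.9.
With Q = [Mn²⁺]/[Hg²⁺] and the known concentrations, [Hg²⁺] in the denominator gives [Hg²⁺] = 0.012 M.

0.012 M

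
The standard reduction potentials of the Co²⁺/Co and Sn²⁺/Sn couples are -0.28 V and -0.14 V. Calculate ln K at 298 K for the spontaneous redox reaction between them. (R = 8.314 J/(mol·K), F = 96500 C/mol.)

E°_cell = -0.14 − (-0.28) = 0.14 V, with n = 2 electrons transferred.
At equilibrium E = 0, so the Nernst equation gives ln K = nFE°/RT = (2)(96500)(0.14)/((8.314)(298)) = 10.91.

ln K = 10.9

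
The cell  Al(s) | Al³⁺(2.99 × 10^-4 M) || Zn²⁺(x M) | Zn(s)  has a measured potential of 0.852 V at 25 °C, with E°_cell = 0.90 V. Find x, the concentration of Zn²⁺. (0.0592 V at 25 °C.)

From the Nernst equation, log Q = n(E° − E)/0.0592 = 6(0.90 − 0.852)/0.0592 = 4.865, so Q = 7.33 × 10^4.
With Q = [Al³⁺]^2/[Zn²⁺]^3 and the known concentrations, [Zn²⁺]^3 in the denominator gives [Zn²⁺] = 1.1 × 10^-4 M.

1.1 × 10^-4 M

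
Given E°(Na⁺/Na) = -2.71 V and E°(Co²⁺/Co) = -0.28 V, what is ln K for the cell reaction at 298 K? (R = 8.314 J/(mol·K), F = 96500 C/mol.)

ln K = 189.3

E°_cell = -0.28 − (-2.71) = 2.43 V, with n = 2 electrons transferred.
At equilibrium E = 0, so the Nernst equation gives ln K = nFE°/RT = (2)(96500)(2.43)/((8.314)(298)) = 189.29.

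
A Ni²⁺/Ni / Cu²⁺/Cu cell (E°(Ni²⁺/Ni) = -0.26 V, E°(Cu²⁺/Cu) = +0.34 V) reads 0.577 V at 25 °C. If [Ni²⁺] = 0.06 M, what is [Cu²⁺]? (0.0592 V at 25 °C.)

From the Nernst equation, log Q = n(E° − E)/0.0592 = 2(0.60 − 0.577)/0.0592 = 0.777, so Q = 5.98.
With Q = [Ni²⁺]/[Cu²⁺] and the known concentrations, [Cu²⁺] in the denominator gives [Cu²⁺] = 0.01 M.

0.01 M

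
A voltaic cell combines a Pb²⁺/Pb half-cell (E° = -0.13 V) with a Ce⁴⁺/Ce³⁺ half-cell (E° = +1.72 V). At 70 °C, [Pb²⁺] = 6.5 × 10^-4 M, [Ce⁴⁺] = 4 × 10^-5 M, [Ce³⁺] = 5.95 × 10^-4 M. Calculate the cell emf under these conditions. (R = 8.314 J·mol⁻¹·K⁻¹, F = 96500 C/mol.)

The Ce⁴⁺/Ce³⁺ couple has the higher reduction potential and acts as the cathode, so E°_cell = +1.72 − (-0.13) = 1.85 V.
Balancing electrons gives n = 2; the reaction quotient is Q = [Pb²⁺]·[Ce³⁺]^2/[Ce⁴⁺]^2 = 0.144.
E = E° − (RT/nF) ln Q = 1.85 − (8.314×343)/(2×96500) × (-1.939) = 1.850 + 0.029 = 1.879 V.

1.88 V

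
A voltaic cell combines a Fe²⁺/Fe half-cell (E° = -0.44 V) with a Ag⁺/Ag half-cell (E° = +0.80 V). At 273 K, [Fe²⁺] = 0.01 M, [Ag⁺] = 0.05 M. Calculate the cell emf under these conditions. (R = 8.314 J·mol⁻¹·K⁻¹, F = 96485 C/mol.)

The Ag⁺/Ag couple has the higher reduction potential and acts as the cathode, so E°_cell = +0.80 − (-0.44) = 1.24 V.
Balancing electrons gives n = 2; the reaction quotient is Q = [Fe²⁺]/[Ag⁺]^2 = 4.00.
E = E° − (RT/nF) ln Q = 1.24 − (8.314×273)/(2×96485) × (1.386) = 1.240 − 0.016 = 1.224 V.

1.22 V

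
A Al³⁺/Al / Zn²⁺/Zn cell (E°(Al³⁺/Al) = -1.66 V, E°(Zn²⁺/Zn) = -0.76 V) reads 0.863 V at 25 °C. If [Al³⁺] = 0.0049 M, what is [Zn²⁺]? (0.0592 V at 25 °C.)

From the Nernst equation, log Q = n(E° − E)/0.0592 = 6(0.90 − 0.863)/0.0592 = 3.750, so Q = 5620.
With Q = [Al³⁺]^2/[Zn²⁺]^3 and the known concentrations, [Zn²⁺]^3 in the denominator gives [Zn²⁺] = 0.0016 M.

0.0016 M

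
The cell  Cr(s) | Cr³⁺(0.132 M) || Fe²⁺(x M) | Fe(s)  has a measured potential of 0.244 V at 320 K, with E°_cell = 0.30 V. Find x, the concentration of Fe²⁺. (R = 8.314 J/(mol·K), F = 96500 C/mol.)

0.0045 M

From the Nernst equation, ln Q = nF(E° − E)/RT = 6×96500×(0.30 − 0.244)/(8.314×320) = 12.187, so Q = 1.96 × 10^5.
With Q = [Cr³⁺]^2/[Fe²⁺]^3 and the known concentrations, [Fe²⁺]^3 in the denominator gives [Fe²⁺] = 0.0045 M.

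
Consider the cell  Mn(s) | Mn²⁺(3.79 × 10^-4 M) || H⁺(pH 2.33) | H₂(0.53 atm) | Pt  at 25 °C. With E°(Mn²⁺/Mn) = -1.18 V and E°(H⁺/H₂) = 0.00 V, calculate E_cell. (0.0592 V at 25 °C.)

1.15 V

The hydrogen couple is the cathode, so E°_cell = 1.18 V; n = 2.
[H⁺] = 10^(−2.33) = 0.0047 M, and Q = [Mn²⁺]·P(H₂) / [H⁺]^2 = 9.18.
E = E° − (0.0592/2) log Q = 1.18 − (0.0592/2)(0.963) = 1.151 V.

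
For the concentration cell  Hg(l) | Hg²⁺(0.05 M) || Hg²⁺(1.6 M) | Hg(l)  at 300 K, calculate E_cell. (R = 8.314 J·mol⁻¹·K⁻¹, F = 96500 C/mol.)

Both half-cells are Hg²⁺/Hg, so E°_cell = 0. The concentrated side is the cathode; the cell reaction moves Hg²⁺ from high to low concentration with n = 2.
Q = [Hg²⁺]_dilute/[Hg²⁺]_conc = 0.05/1.6 = 0.0312.
E = 0 − (RT/nF) ln Q = −((8.314×300)/(2×96500))(-3.466) = 0.0448 V.

0.045 V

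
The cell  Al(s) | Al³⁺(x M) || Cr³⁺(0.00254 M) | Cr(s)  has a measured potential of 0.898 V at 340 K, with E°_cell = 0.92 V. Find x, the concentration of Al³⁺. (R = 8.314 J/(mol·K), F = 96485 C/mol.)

From the Nernst equation, ln Q = nF(E° − E)/RT = 3×96485×(0.92 − 0.898)/(8.314×340) = 2.253, so Q = 9.51.
With Q = [Al³⁺]/[Cr³⁺] and the known concentrations, [Al³⁺] in the numerator gives [Al³⁺] = 0.024 M.

0.024 M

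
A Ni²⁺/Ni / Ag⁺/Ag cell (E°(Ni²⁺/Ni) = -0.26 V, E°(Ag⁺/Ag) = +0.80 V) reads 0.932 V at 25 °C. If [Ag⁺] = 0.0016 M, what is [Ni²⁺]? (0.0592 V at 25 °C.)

From the Nernst equation, log Q = n(E° − E)/0.0592 = 2(1.06 − 0.932)/0.0592 = 4.324, so Q = 2.11 × 10^4.
With Q = [Ni²⁺]/[Ag⁺]^2 and the known concentrations, [Ni²⁺] in the numerator gives [Ni²⁺] = 0.054 M.

0.054 M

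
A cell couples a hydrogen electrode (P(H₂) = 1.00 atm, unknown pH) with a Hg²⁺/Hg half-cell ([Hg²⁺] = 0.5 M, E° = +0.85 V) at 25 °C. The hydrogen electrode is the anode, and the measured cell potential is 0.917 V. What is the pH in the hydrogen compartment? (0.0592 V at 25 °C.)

E°_cell = 0.85 V and n = 2.
log Q = n(E° − E)/0.0592 = 2×(0.85 − 0.917)/0.0592 = -2.264.
With Q = [H⁺]^2 / ([Hg²⁺]·P(H₂)), solving for [H⁺] gives log[H⁺] = -1.282, so pH = 1.28.

pH = 1.28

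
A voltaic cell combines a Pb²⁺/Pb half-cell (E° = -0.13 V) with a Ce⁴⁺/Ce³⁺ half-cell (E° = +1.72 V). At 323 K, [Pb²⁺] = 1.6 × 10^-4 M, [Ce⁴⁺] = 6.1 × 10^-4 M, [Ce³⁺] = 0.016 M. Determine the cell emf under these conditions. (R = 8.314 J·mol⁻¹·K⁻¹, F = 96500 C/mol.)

1.88 V

The Ce⁴⁺/Ce³⁺ couple has the higher reduction potential and acts as the cathode, so E°_cell = +1.72 − (-0.13) = 1.85 V.
Balancing electrons gives n = 2; the reaction quotient is Q = [Pb²⁺]·[Ce³⁺]^2/[Ce⁴⁺]^2 = 0.110.
E = E° − (RT/nF) ln Q = 1.85 − (8.314×323)/(2×96500) × (-2.207) = 1.850 + 0.031 = 1.881 V.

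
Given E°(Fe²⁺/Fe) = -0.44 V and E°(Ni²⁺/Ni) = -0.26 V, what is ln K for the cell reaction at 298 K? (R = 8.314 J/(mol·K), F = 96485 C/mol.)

E°_cell = -0.26 − (-0.44) = 0.18 V, with n = 2 electrons transferred.
At equilibrium E = 0, so the Nernst equation gives ln K = nFE°/RT = (2)(96485)(0.18)/((8.314)(298)) = 14.02.

ln K = 14.0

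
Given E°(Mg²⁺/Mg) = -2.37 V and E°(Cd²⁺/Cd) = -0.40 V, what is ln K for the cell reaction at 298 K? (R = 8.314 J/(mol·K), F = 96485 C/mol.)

E°_cell = -0.40 − (-2.37) = 1.97 V, with n = 2 electrons transferred.
At equilibrium E = 0, so the Nernst equation gives ln K = nFE°/RT = (2)(96485)(1.97)/((8.314)(298)) = 153.44.

ln K = 153.4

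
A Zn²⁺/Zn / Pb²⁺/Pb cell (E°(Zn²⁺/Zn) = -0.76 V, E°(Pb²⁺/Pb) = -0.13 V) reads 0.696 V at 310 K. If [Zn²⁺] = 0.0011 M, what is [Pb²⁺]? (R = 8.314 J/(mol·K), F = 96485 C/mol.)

0.15 M

From the Nernst equation, ln Q = nF(E° − E)/RT = 2×96485×(0.63 − 0.696)/(8.314×310) = -4.942, so Q = 0.00714.
With Q = [Zn²⁺]/[Pb²⁺] and the known concentrations, [Pb²⁺] in the denominator gives [Pb²⁺] = 0.15 M.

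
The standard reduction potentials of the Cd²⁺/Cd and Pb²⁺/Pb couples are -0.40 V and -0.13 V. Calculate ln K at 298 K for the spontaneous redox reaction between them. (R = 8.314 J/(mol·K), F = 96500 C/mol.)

ln K = 21.0

E°_cell = -0.13 − (-0.40) = 0.27 V, with n = 2 electrons transferred.
At equilibrium E = 0, so the Nernst equation gives ln K = nFE°/RT = (2)(96500)(0.27)/((8.314)(298)) = 21.03.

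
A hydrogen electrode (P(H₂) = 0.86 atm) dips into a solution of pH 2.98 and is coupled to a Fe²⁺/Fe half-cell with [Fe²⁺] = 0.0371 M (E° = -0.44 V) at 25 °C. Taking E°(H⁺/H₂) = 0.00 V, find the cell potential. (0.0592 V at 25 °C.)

The hydrogen couple is the cathode, so E°_cell = 0.44 V; n = 2.
[H⁺] = 10^(−2.98) = 0.0010 M, and Q = [Fe²⁺]·P(H₂) / [H⁺]^2 = 2.91 × 10^4.
E = E° − (0.0592/2) log Q = 0.44 − (0.0592/2)(4.464) = 0.308 V.

0.31 V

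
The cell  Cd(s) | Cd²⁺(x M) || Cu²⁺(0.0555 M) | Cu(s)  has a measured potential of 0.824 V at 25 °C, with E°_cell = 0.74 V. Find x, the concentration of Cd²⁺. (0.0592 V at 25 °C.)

8.1 × 10^-5 M

From the Nernst equation, log Q = n(E° − E)/0.0592 = 2(0.74 − 0.824)/0.0592 = -2.838, so Q = 0.00145.
With Q = [Cd²⁺]/[Cu²⁺] and the known concentrations, [Cd²⁺] in the numerator gives [Cd²⁺] = 8.1 × 10^-5 M.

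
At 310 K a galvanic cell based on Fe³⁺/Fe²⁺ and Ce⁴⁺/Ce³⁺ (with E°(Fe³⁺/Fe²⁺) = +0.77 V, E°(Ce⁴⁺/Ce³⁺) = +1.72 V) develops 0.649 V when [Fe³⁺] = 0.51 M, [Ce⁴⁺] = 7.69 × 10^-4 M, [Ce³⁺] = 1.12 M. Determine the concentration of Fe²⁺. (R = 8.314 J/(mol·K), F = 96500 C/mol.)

0.0095 M

From the Nernst equation, ln Q = nF(E° − E)/RT = 1×96500×(0.95 − 0.649)/(8.314×310) = 11.270, so Q = 7.84 × 10^4.
With Q = [Fe³⁺]·[Ce³⁺]/([Fe²⁺]·[Ce⁴⁺]) and the known concentrations, [Fe²⁺] in the denominator gives [Fe²⁺] = 0.0095 M.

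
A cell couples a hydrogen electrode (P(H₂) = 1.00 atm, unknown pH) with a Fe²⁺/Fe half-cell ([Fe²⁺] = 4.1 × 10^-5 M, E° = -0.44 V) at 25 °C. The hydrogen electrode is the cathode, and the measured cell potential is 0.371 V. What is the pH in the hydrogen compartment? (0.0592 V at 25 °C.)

pH = 3.36

E°_cell = 0.44 V and n = 2.
log Q = n(E° − E)/0.0592 = 2×(0.44 − 0.371)/0.0592 = 2.331.
With Q = [Fe²⁺]·P(H₂) / [H⁺]^2, solving for [H⁺] gives log[H⁺] = -3.359, so pH = 3.36.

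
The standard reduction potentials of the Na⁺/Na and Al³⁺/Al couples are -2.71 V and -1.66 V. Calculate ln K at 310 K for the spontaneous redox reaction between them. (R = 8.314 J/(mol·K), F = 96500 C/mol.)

ln K = 117.9

E°_cell = -1.66 − (-2.71) = 1.05 V, with n = 3 electrons transferred.
At equilibrium E = 0, so the Nernst equation gives ln K = nFE°/RT = (3)(96500)(1.05)/((8.314)(310)) = 117.94.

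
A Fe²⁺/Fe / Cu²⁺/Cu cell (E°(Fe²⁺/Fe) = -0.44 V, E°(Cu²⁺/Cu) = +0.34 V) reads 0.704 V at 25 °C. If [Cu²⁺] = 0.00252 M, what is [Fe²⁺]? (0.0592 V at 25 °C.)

0.93 M

From the Nernst equation, log Q = n(E° − E)/0.0592 = 2(0.78 − 0.704)/0.0592 = 2.568, so Q = 369.
With Q = [Fe²⁺]/[Cu²⁺] and the known concentrations, [Fe²⁺] in the numerator gives [Fe²⁺] = 0.93 M.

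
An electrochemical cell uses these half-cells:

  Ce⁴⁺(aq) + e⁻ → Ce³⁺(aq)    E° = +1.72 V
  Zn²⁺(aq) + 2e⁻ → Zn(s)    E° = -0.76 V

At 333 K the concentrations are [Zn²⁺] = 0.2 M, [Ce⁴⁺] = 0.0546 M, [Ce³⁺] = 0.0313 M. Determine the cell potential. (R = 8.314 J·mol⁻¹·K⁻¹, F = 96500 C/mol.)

2.52 V

The Ce⁴⁺/Ce³⁺ couple has the higher reduction potential and acts as the cathode, so E°_cell = +1.72 − (-0.76) = 2.48 V.
Balancing electrons gives n = 2; the reaction quotient is Q = [Zn²⁺]·[Ce³⁺]^2/[Ce⁴⁺]^2 = 0.0657.
E = E° − (RT/nF) ln Q = 2.48 − (8.314×333)/(2×96500) × (-2.722) = 2.480 + 0.039 = 2.519 V.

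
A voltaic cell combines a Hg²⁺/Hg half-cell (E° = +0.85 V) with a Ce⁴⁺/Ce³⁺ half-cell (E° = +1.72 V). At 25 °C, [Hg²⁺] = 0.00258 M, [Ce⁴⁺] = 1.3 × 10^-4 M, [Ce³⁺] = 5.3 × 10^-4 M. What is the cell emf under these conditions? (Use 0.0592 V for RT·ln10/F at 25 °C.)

0.910 V

The Ce⁴⁺/Ce³⁺ couple has the higher reduction potential and acts as the cathode, so E°_cell = +1.72 − (+0.85) = 0.87 V.
Balancing electrons gives n = 2; the reaction quotient is Q = [Hg²⁺]·[Ce³⁺]^2/[Ce⁴⁺]^2 = 0.0429.
At 25 °C, E = E° − (0.0592/n) log Q = 0.87 − (0.0592/2)(-1.368) = 0.870 + 0.040 = 0.910 V.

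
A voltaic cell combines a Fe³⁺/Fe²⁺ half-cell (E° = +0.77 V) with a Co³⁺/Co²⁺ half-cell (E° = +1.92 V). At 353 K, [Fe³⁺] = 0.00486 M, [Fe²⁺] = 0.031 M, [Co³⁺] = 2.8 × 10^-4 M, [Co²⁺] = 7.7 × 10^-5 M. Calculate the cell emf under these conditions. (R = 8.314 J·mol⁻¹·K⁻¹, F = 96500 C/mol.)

1.25 V

The Co³⁺/Co²⁺ couple has the higher reduction potential and acts as the cathode, so E°_cell = +1.92 − (+0.77) = 1.15 V.
Balancing electrons gives n = 1; the reaction quotient is Q = [Fe³⁺]·[Co²⁺]/([Fe²⁺]·[Co³⁺]) = 0.0431.
E = E° − (RT/nF) ln Q = 1.15 − (8.314×353)/(1×96500) × (-3.144) = 1.150 + 0.096 = 1.246 V.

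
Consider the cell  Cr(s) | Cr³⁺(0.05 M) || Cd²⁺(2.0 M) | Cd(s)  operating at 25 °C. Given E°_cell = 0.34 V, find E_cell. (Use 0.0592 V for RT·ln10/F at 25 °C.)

0.375 V

Balancing electrons gives n = 6; the reaction quotient is Q = [Cr³⁺]^2/[Cd²⁺]^3 = 3.13 × 10^-4.
At 25 °C, E = E° − (0.0592/n) log Q = 0.34 − (0.0592/6)(-3.505) = 0.340 + 0.035 = 0.375 V.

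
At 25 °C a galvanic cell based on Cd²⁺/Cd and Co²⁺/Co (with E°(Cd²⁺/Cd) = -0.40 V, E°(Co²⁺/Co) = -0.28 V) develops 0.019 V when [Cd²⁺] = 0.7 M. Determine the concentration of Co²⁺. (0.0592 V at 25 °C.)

2.7 × 10^-4 M

From the Nernst equation, log Q = n(E° − E)/0.0592 = 2(0.12 − 0.019)/0.0592 = 3.412, so Q = 2580.
With Q = [Cd²⁺]/[Co²⁺] and the known concentrations, [Co²⁺] in the denominator gives [Co²⁺] = 2.7 × 10^-4 M.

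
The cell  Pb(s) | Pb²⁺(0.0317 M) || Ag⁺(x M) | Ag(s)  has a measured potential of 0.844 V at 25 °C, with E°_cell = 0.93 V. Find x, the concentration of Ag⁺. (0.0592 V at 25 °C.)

0.0063 M

From the Nernst equation, log Q = n(E° − E)/0.0592 = 2(0.93 − 0.844)/0.0592 = 2.905, so Q = 804.
With Q = [Pb²⁺]/[Ag⁺]^2 and the known concentrations, [Ag⁺]^2 in the denominator gives [Ag⁺] = 0.0063 M.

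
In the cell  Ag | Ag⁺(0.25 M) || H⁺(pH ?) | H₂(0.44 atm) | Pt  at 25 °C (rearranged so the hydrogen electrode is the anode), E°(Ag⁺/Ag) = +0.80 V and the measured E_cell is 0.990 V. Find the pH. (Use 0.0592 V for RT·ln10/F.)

E°_cell = 0.80 V and n = 2.
log Q = n(E° − E)/0.0592 = 2×(0.80 − 0.990)/0.0592 = -6.419.
With Q = [H⁺]^2 / ([Ag⁺]^2·P(H₂)), solving for [H⁺] gives log[H⁺] = -3.990, so pH = 3.99.

pH = 3.99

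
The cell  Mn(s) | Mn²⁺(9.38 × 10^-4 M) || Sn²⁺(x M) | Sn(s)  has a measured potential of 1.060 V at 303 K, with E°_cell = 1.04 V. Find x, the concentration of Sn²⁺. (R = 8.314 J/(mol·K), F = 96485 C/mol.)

0.0043 M

From the Nernst equation, ln Q = nF(E° − E)/RT = 2×96485×(1.04 − 1.060)/(8.314×303) = -1.532, so Q = 0.216.
With Q = [Mn²⁺]/[Sn²⁺] and the known concentrations, [Sn²⁺] in the denominator gives [Sn²⁺] = 0.0043 M.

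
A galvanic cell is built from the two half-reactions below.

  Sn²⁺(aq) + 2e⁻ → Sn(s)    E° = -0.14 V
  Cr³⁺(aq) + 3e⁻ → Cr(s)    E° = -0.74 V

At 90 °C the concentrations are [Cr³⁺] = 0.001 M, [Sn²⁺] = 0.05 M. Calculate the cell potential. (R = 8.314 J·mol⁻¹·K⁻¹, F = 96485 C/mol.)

0.625 V

The Sn²⁺/Sn couple has the higher reduction potential and acts as the cathode, so E°_cell = -0.14 − (-0.74) = 0.60 V.
Balancing electrons gives n = 6; the reaction quotient is Q = [Cr³⁺]^2/[Sn²⁺]^3 = 0.00800.
E = E° − (RT/nF) ln Q = 0.60 − (8.314×363)/(6×96485) × (-4.828) = 0.600 + 0.025 = 0.625 V.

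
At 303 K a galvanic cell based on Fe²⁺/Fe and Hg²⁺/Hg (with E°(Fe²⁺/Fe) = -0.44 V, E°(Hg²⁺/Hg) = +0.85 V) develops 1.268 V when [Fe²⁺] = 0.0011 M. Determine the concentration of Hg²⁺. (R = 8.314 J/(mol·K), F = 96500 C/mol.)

From the Nernst equation, ln Q = nF(E° − E)/RT = 2×96500×(1.29 − 1.268)/(8.314×303) = 1.685, so Q = 5.40.
With Q = [Fe²⁺]/[Hg²⁺] and the known concentrations, [Hg²⁺] in the denominator gives [Hg²⁺] = 2 × 10^-4 M.

2 × 10^-4 M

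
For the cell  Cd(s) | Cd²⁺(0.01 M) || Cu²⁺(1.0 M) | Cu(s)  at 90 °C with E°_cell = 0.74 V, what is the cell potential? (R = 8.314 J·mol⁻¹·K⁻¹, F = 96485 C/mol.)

Balancing electrons gives n = 2; the reaction quotient is Q = [Cd²⁺]/[Cu²⁺] = 0.0100.
E = E° − (RT/nF) ln Q = 0.74 − (8.314×363)/(2×96485) × (-4.605) = 0.740 + 0.072 = 0.812 V.

0.812 V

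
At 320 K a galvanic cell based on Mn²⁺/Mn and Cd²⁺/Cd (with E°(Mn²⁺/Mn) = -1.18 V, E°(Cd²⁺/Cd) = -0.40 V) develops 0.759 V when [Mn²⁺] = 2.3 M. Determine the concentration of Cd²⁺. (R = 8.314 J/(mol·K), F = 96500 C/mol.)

0.5 M

From the Nernst equation, ln Q = nF(E° − E)/RT = 2×96500×(0.78 − 0.759)/(8.314×320) = 1.523, so Q = 4.59.
With Q = [Mn²⁺]/[Cd²⁺] and the known concentrations, [Cd²⁺] in the denominator gives [Cd²⁺] = 0.5 M.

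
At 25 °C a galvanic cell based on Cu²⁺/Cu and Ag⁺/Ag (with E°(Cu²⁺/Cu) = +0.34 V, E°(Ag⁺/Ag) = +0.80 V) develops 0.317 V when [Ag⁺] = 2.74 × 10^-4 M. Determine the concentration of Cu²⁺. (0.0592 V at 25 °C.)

0.0051 M

From the Nernst equation, log Q = n(E° − E)/0.0592 = 2(0.46 − 0.317)/0.0592 = 4.831, so Q = 6.78 × 10^4.
With Q = [Cu²⁺]/[Ag⁺]^2 and the known concentrations, [Cu²⁺] in the numerator gives [Cu²⁺] = 0.0051 M.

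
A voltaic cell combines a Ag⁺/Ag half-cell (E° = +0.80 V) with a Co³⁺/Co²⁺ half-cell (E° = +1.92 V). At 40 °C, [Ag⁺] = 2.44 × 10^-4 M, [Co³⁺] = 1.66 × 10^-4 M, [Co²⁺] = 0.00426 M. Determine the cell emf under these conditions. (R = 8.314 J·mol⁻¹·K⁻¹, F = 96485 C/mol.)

The Co³⁺/Co²⁺ couple has the higher reduction potential and acts as the cathode, so E°_cell = +1.92 − (+0.80) = 1.12 V.
Balancing electrons gives n = 1; the reaction quotient is Q = [Ag⁺]·[Co²⁺]/[Co³⁺] = 0.00626.
E = E° − (RT/nF) ln Q = 1.12 − (8.314×313)/(1×96485) × (-5.073) = 1.120 + 0.137 = 1.257 V.

1.26 V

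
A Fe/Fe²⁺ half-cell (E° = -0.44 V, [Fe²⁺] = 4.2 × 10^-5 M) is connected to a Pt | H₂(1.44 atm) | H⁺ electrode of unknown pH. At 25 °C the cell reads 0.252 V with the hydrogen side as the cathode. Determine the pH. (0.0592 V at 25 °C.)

E°_cell = 0.44 V and n = 2.
log Q = n(E° − E)/0.0592 = 2×(0.44 − 0.252)/0.0592 = 6.351.
With Q = [Fe²⁺]·P(H₂) / [H⁺]^2, solving for [H⁺] gives log[H⁺] = -5.285, so pH = 5.28.

pH = 5.28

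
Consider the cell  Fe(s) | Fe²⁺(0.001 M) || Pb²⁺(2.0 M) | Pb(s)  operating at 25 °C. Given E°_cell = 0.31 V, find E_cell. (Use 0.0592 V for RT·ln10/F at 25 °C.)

Balancing electrons gives n = 2; the reaction quotient is Q = [Fe²⁺]/[Pb²⁺] = 5 × 10^-4.
At 25 °C, E = E° − (0.0592/n) log Q = 0.31 − (0.0592/2)(-3.301) = 0.310 + 0.098 = 0.408 V.

0.408 V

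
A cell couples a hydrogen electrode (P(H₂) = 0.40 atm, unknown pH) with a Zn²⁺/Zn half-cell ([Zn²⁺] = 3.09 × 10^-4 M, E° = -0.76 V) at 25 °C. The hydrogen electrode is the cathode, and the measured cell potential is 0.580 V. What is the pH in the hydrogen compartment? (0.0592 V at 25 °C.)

E°_cell = 0.76 V and n = 2.
log Q = n(E° − E)/0.0592 = 2×(0.76 − 0.580)/0.0592 = 6.081.
With Q = [Zn²⁺]·P(H₂) / [H⁺]^2, solving for [H⁺] gives log[H⁺] = -4.995, so pH = 4.99.

pH = 4.99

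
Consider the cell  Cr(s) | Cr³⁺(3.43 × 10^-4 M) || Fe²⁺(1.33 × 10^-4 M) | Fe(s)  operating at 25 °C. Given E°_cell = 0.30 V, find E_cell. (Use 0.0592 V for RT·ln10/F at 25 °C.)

0.254 V

Balancing electrons gives n = 6; the reaction quotient is Q = [Cr³⁺]^2/[Fe²⁺]^3 = 5 × 10^4.
At 25 °C, E = E° − (0.0592/n) log Q = 0.30 − (0.0592/6)(4.699) = 0.300 − 0.046 = 0.254 V.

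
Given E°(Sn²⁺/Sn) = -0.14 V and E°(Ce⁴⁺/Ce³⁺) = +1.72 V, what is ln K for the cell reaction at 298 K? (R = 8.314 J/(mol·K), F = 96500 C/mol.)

ln K = 144.9

E°_cell = +1.72 − (-0.14) = 1.86 V, with n = 2 electrons transferred.
At equilibrium E = 0, so the Nernst equation gives ln K = nFE°/RT = (2)(96500)(1.86)/((8.314)(298)) = 144.89.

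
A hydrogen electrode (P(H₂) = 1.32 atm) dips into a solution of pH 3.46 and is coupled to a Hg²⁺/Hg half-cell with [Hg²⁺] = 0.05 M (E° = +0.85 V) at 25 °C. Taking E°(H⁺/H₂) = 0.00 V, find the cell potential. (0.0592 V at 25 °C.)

1.02 V

The Hg²⁺/Hg couple is the cathode, so E°_cell = 0.85 V; n = 2.
[H⁺] = 10^(−3.46) = 3.5 × 10^-4 M, and Q = [H⁺]^2 / ([Hg²⁺]·P(H₂)) = 1.82 × 10^-6.
E = E° − (0.0592/2) log Q = 0.85 − (0.0592/2)(-5.740) = 1.020 V.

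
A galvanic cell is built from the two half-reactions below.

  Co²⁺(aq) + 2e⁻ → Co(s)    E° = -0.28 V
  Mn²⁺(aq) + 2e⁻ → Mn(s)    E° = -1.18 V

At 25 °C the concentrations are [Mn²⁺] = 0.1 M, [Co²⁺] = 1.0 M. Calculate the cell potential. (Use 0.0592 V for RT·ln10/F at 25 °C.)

The Co²⁺/Co couple has the higher reduction potential and acts as the cathode, so E°_cell = -0.28 − (-1.18) = 0.90 V.
Balancing electrons gives n = 2; the reaction quotient is Q = [Mn²⁺]/[Co²⁺] = 0.100.
At 25 °C, E = E° − (0.0592/n) log Q = 0.90 − (0.0592/2)(-1.000) = 0.900 + 0.030 = 0.930 V.

0.930 V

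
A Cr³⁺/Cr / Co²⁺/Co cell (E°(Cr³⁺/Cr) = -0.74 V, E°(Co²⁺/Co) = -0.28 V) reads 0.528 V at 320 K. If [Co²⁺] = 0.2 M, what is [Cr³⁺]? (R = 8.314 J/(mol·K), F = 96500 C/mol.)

From the Nernst equation, ln Q = nF(E° − E)/RT = 6×96500×(0.46 − 0.528)/(8.314×320) = -14.799, so Q = 3.74 × 10^-7.
With Q = [Cr³⁺]^2/[Co²⁺]^3 and the known concentrations, [Cr³⁺]^2 in the numerator gives [Cr³⁺] = 5.5 × 10^-5 M.

5.5 × 10^-5 M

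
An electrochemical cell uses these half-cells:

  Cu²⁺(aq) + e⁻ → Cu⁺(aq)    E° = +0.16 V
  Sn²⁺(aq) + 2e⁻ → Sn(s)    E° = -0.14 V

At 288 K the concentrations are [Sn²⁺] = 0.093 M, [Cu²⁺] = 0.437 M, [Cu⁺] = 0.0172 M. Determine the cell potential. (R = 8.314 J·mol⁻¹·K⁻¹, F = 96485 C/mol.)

The Cu²⁺/Cu⁺ couple has the higher reduction potential and acts as the cathode, so E°_cell = +0.16 − (-0.14) = 0.30 V.
Balancing electrons gives n = 2; the reaction quotient is Q = [Sn²⁺]·[Cu⁺]^2/[Cu²⁺]^2 = 1.44 × 10^-4.
E = E° − (RT/nF) ln Q = 0.30 − (8.314×288)/(2×96485) × (-8.845) = 0.300 + 0.110 = 0.410 V.

0.410 V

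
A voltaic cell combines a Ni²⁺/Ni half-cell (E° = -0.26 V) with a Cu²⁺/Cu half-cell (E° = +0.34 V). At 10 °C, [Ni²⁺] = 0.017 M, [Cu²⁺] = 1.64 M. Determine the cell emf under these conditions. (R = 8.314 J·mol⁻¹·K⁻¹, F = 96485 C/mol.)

0.656 V

The Cu²⁺/Cu couple has the higher reduction potential and acts as the cathode, so E°_cell = +0.34 − (-0.26) = 0.60 V.
Balancing electrons gives n = 2; the reaction quotient is Q = [Ni²⁺]/[Cu²⁺] = 0.0104.
E = E° − (RT/nF) ln Q = 0.60 − (8.314×283)/(2×96485) × (-4.569) = 0.600 + 0.056 = 0.656 V.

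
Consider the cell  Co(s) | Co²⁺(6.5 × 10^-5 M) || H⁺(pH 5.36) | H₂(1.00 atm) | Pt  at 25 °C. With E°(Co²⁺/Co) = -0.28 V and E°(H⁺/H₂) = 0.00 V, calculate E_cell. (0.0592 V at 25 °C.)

The hydrogen couple is the cathode, so E°_cell = 0.28 V; n = 2.
[H⁺] = 10^(−5.36) = 4.4 × 10^-6 M, and Q = [Co²⁺]·P(H₂) / [H⁺]^2 = 3.41 × 10^6.
E = E° − (0.0592/2) log Q = 0.28 − (0.0592/2)(6.533) = 0.087 V.

0.087 V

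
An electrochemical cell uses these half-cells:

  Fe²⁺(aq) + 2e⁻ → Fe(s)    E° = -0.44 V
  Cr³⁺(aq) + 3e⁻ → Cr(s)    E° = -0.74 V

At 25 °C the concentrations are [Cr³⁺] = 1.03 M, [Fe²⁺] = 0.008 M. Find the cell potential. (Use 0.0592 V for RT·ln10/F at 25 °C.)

The Fe²⁺/Fe couple has the higher reduction potential and acts as the cathode, so E°_cell = -0.44 − (-0.74) = 0.30 V.
Balancing electrons gives n = 6; the reaction quotient is Q = [Cr³⁺]^2/[Fe²⁺]^3 = 2.07 × 10^6.
At 25 °C, E = E° − (0.0592/n) log Q = 0.30 − (0.0592/6)(6.316) = 0.300 − 0.062 = 0.238 V.

0.238 V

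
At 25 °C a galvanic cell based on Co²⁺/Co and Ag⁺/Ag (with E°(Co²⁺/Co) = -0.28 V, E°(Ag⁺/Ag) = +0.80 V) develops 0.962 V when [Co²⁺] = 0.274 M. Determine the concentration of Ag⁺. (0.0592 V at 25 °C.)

0.0053 M

From the Nernst equation, log Q = n(E° − E)/0.0592 = 2(1.08 − 0.962)/0.0592 = 3.986, so Q = 9690.
With Q = [Co²⁺]/[Ag⁺]^2 and the known concentrations, [Ag⁺]^2 in the denominator gives [Ag⁺] = 0.0053 M.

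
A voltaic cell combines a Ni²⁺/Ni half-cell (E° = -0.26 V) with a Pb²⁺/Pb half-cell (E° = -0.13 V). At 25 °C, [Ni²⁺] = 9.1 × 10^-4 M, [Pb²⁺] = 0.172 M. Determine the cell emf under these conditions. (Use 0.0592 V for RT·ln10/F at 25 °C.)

0.197 V

The Pb²⁺/Pb couple has the higher reduction potential and acts as the cathode, so E°_cell = -0.13 − (-0.26) = 0.13 V.
Balancing electrons gives n = 2; the reaction quotient is Q = [Ni²⁺]/[Pb²⁺] = 0.00529.
At 25 °C, E = E° − (0.0592/n) log Q = 0.13 − (0.0592/2)(-2.276) = 0.130 + 0.067 = 0.197 V.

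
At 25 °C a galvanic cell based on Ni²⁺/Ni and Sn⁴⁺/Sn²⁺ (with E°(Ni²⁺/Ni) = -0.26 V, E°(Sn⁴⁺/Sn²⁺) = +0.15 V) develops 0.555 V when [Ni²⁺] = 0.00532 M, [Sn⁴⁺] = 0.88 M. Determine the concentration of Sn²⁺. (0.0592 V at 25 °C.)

0.0021 M

From the Nernst equation, log Q = n(E° − E)/0.0592 = 2(0.41 − 0.555)/0.0592 = -4.899, so Q = 1.26 × 10^-5.
With Q = [Ni²⁺]·[Sn²⁺]/[Sn⁴⁺] and the known concentrations, [Sn²⁺] in the numerator gives [Sn²⁺] = 0.0021 M.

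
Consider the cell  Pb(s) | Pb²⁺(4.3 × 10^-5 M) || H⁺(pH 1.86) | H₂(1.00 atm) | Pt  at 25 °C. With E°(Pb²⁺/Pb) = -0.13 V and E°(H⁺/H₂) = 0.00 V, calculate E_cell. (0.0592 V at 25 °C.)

0.15 V

The hydrogen couple is the cathode, so E°_cell = 0.13 V; n = 2.
[H⁺] = 10^(−1.86) = 0.014 M, and Q = [Pb²⁺]·P(H₂) / [H⁺]^2 = 0.226.
E = E° − (0.0592/2) log Q = 0.13 − (0.0592/2)(-0.647) = 0.149 V.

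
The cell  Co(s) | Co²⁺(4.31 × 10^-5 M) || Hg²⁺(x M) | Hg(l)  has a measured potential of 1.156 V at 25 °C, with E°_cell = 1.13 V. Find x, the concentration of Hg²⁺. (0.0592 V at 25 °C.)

3.3 × 10^-4 M

From the Nernst equation, log Q = n(E° − E)/0.0592 = 2(1.13 − 1.156)/0.0592 = -0.878, so Q = 0.132.
With Q = [Co²⁺]/[Hg²⁺] and the known concentrations, [Hg²⁺] in the denominator gives [Hg²⁺] = 3.3 × 10^-4 M.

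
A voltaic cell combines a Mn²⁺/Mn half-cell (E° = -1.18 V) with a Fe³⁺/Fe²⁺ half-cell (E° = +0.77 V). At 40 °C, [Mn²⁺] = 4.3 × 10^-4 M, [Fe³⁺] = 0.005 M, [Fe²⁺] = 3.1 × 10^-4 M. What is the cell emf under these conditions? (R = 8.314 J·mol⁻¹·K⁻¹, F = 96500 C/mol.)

The Fe³⁺/Fe²⁺ couple has the higher reduction potential and acts as the cathode, so E°_cell = +0.77 − (-1.18) = 1.95 V.
Balancing electrons gives n = 2; the reaction quotient is Q = [Mn²⁺]·[Fe²⁺]^2/[Fe³⁺]^2 = 1.65 × 10^-6.
E = E° − (RT/nF) ln Q = 1.95 − (8.314×313)/(2×96500) × (-13.313) = 1.950 + 0.180 = 2.130 V.

2.13 V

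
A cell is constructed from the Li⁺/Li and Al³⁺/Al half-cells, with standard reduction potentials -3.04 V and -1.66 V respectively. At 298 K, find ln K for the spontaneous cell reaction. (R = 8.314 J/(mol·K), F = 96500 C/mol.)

ln K = 161.3

E°_cell = -1.66 − (-3.04) = 1.38 V, with n = 3 electrons transferred.
At equilibrium E = 0, so the Nernst equation gives ln K = nFE°/RT = (3)(96500)(1.38)/((8.314)(298)) = 161.25.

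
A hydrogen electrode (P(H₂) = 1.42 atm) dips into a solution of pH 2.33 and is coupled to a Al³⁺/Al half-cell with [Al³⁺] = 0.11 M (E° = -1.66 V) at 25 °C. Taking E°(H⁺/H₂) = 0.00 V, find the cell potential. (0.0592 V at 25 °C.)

1.54 V

The hydrogen couple is the cathode, so E°_cell = 1.66 V; n = 6.
[H⁺] = 10^(−2.33) = 0.0047 M, and Q = [Al³⁺]^2·P(H₂)^3 / [H⁺]^6 = 3.31 × 10^12.
E = E° − (0.0592/6) log Q = 1.66 − (0.0592/6)(12.520) = 1.536 V.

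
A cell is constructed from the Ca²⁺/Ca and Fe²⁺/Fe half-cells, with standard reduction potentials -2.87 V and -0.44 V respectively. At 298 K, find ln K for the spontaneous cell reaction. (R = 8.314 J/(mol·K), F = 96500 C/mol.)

ln K = 189.3

E°_cell = -0.44 − (-2.87) = 2.43 V, with n = 2 electrons transferred.
At equilibrium E = 0, so the Nernst equation gives ln K = nFE°/RT = (2)(96500)(2.43)/((8.314)(298)) = 189.29.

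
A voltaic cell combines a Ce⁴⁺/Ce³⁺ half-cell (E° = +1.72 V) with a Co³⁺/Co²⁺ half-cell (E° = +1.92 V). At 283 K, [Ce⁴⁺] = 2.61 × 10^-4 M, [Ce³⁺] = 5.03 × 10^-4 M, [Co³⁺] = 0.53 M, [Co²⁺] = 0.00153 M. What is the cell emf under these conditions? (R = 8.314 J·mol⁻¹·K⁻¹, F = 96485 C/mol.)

0.359 V

The Co³⁺/Co²⁺ couple has the higher reduction potential and acts as the cathode, so E°_cell = +1.92 − (+1.72) = 0.20 V.
Balancing electrons gives n = 1; the reaction quotient is Q = [Ce⁴⁺]·[Co²⁺]/([Ce³⁺]·[Co³⁺]) = 0.00150.
E = E° − (RT/nF) ln Q = 0.20 − (8.314×283)/(1×96485) × (-6.504) = 0.200 + 0.159 = 0.359 V.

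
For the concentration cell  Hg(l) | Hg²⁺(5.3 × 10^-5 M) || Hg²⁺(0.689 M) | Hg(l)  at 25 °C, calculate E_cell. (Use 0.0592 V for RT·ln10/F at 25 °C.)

0.12 V

Both half-cells are Hg²⁺/Hg, so E°_cell = 0. The concentrated side is the cathode; the cell reaction moves Hg²⁺ from high to low concentration with n = 2.
Q = [Hg²⁺]_dilute/[Hg²⁺]_conc = 5.3 × 10^-5/0.689 = 7.69 × 10^-5.
E = 0 − (0.0592/2) log Q = −(0.0592/2)(-4.114) = 0.1218 V.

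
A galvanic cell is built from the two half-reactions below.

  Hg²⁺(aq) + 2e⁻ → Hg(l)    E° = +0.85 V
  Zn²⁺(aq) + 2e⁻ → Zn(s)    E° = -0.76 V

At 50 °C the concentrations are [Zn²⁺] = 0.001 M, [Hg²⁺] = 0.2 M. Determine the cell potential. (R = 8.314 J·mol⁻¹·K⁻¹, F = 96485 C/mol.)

1.68 V

The Hg²⁺/Hg couple has the higher reduction potential and acts as the cathode, so E°_cell = +0.85 − (-0.76) = 1.61 V.
Balancing electrons gives n = 2; the reaction quotient is Q = [Zn²⁺]/[Hg²⁺] = 0.00500.
E = E° − (RT/nF) ln Q = 1.61 − (8.314×323)/(2×96485) × (-5.298) = 1.610 + 0.074 = 1.684 V.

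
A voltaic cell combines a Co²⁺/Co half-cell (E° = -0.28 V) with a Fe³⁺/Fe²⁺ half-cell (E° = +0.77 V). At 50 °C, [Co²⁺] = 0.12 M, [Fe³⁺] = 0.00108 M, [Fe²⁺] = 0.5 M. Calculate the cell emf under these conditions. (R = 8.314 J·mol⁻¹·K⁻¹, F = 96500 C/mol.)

The Fe³⁺/Fe²⁺ couple has the higher reduction potential and acts as the cathode, so E°_cell = +0.77 − (-0.28) = 1.05 V.
Balancing electrons gives n = 2; the reaction quotient is Q = [Co²⁺]·[Fe²⁺]^2/[Fe³⁺]^2 = 2.57 × 10^4.
E = E° − (RT/nF) ln Q = 1.05 − (8.314×323)/(2×96500) × (10.155) = 1.050 − 0.141 = 0.909 V.

0.909 V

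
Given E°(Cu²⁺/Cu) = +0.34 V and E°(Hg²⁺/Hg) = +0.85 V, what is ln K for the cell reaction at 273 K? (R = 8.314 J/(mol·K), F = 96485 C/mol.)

ln K = 43.4

E°_cell = +0.85 − (+0.34) = 0.51 V, with n = 2 electrons transferred.
At equilibrium E = 0, so the Nernst equation gives ln K = nFE°/RT = (2)(96485)(0.51)/((8.314)(273)) = 43.36.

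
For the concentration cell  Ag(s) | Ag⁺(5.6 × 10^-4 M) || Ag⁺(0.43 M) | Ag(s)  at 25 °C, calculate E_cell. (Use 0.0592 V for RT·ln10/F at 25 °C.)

0.17 V

Both half-cells are Ag⁺/Ag, so E°_cell = 0. The concentrated side is the cathode; the cell reaction moves Ag⁺ from high to low concentration with n = 1.
Q = [Ag⁺]_dilute/[Ag⁺]_conc = 5.6 × 10^-4/0.43 = 0.00130.
E = 0 − (0.0592/1) log Q = −(0.0592/1)(-2.885) = 0.1708 V.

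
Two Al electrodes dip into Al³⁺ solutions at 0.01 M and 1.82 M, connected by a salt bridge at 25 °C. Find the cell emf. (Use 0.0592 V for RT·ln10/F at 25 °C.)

Both half-cells are Al³⁺/Al, so E°_cell = 0. The concentrated side is the cathode; the cell reaction moves Al³⁺ from high to low concentration with n = 3.
Q = [Al³⁺]_dilute/[Al³⁺]_conc = 0.01/1.82 = 0.00549.
E = 0 − (0.0592/3) log Q = −(0.0592/3)(-2.260) = 0.0446 V.

0.045 V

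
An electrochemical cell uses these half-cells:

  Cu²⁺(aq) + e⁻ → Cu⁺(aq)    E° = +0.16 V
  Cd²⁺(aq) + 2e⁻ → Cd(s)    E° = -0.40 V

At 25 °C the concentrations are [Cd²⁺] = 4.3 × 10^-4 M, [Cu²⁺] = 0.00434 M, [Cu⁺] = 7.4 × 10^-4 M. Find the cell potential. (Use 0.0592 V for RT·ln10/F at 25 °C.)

0.705 V

The Cu²⁺/Cu⁺ couple has the higher reduction potential and acts as the cathode, so E°_cell = +0.16 − (-0.40) = 0.56 V.
Balancing electrons gives n = 2; the reaction quotient is Q = [Cd²⁺]·[Cu⁺]^2/[Cu²⁺]^2 = 1.25 × 10^-5.
At 25 °C, E = E° − (0.0592/n) log Q = 0.56 − (0.0592/2)(-4.903) = 0.560 + 0.145 = 0.705 V.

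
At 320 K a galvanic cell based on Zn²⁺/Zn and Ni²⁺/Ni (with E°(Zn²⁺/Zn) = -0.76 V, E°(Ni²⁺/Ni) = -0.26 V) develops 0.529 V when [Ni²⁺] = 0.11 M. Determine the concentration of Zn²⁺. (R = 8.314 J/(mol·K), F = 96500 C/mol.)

0.013 M

From the Nernst equation, ln Q = nF(E° − E)/RT = 2×96500×(0.50 − 0.529)/(8.314×320) = -2.104, so Q = 0.122.
With Q = [Zn²⁺]/[Ni²⁺] and the known concentrations, [Zn²⁺] in the numerator gives [Zn²⁺] = 0.013 M.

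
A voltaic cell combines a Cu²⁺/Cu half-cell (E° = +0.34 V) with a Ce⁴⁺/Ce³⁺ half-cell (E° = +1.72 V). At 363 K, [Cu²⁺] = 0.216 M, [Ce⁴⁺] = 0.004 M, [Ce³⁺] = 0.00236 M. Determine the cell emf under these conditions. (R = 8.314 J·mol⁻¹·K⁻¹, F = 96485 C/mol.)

1.42 V

The Ce⁴⁺/Ce³⁺ couple has the higher reduction potential and acts as the cathode, so E°_cell = +1.72 − (+0.34) = 1.38 V.
Balancing electrons gives n = 2; the reaction quotient is Q = [Cu²⁺]·[Ce³⁺]^2/[Ce⁴⁺]^2 = 0.0752.
E = E° − (RT/nF) ln Q = 1.38 − (8.314×363)/(2×96485) × (-2.588) = 1.380 + 0.040 = 1.420 V.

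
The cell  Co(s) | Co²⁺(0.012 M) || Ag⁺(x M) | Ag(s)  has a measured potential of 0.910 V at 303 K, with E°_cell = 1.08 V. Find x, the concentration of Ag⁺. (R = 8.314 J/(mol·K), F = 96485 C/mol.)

From the Nernst equation, ln Q = nF(E° − E)/RT = 2×96485×(1.08 − 0.910)/(8.314×303) = 13.022, so Q = 4.52 × 10^5.
With Q = [Co²⁺]/[Ag⁺]^2 and the known concentrations, [Ag⁺]^2 in the denominator gives [Ag⁺] = 1.6 × 10^-4 M.

1.6 × 10^-4 M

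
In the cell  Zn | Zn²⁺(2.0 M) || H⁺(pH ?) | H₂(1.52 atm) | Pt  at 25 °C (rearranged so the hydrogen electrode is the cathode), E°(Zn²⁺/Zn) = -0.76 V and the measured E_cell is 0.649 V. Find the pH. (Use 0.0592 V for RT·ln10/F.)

pH = 1.63

E°_cell = 0.76 V and n = 2.
log Q = n(E° − E)/0.0592 = 2×(0.76 − 0.649)/0.0592 = 3.750.
With Q = [Zn²⁺]·P(H₂) / [H⁺]^2, solving for [H⁺] gives log[H⁺] = -1.634, so pH = 1.63.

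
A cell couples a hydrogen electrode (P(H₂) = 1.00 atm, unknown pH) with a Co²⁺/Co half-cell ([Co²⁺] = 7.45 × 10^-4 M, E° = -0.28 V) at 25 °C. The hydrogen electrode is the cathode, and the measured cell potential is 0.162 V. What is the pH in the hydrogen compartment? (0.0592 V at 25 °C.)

pH = 3.56

E°_cell = 0.28 V and n = 2.
log Q = n(E° − E)/0.0592 = 2×(0.28 − 0.162)/0.0592 = 3.986.
With Q = [Co²⁺]·P(H₂) / [H⁺]^2, solving for [H⁺] gives log[H⁺] = -3.557, so pH = 3.56.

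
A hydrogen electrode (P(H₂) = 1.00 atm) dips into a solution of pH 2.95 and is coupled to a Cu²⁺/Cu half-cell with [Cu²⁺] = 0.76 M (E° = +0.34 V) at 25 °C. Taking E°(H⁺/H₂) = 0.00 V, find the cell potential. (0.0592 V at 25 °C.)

The Cu²⁺/Cu couple is the cathode, so E°_cell = 0.34 V; n = 2.
[H⁺] = 10^(−2.95) = 0.0011 M, and Q = [H⁺]^2 / ([Cu²⁺]·P(H₂)) = 1.66 × 10^-6.
E = E° − (0.0592/2) log Q = 0.34 − (0.0592/2)(-5.781) = 0.511 V.

0.51 V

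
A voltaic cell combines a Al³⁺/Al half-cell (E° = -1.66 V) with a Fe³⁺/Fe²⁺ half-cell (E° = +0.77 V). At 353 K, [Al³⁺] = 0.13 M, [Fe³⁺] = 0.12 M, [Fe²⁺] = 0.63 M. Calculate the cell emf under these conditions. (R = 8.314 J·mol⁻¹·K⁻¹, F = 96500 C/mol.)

2.40 V

The Fe³⁺/Fe²⁺ couple has the higher reduction potential and acts as the cathode, so E°_cell = +0.77 − (-1.66) = 2.43 V.
Balancing electrons gives n = 3; the reaction quotient is Q = [Al³⁺]·[Fe²⁺]^3/[Fe³⁺]^3 = 18.8.
E = E° − (RT/nF) ln Q = 2.43 − (8.314×353)/(3×96500) × (2.934) = 2.430 − 0.030 = 2.400 V.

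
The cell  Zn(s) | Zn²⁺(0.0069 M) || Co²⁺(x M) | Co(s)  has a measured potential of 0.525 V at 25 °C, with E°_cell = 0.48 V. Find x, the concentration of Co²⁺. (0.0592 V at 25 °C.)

0.23 M

From the Nernst equation, log Q = n(E° − E)/0.0592 = 2(0.48 − 0.525)/0.0592 = -1.520, so Q = 0.0302.
With Q = [Zn²⁺]/[Co²⁺] and the known concentrations, [Co²⁺] in the denominator gives [Co²⁺] = 0.23 M.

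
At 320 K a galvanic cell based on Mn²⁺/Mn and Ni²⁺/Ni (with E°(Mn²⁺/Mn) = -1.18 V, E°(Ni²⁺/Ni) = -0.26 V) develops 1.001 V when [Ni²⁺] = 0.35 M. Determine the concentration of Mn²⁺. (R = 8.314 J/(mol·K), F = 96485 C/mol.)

9.8 × 10^-4 M

From the Nernst equation, ln Q = nF(E° − E)/RT = 2×96485×(0.92 − 1.001)/(8.314×320) = -5.875, so Q = 0.00281.
With Q = [Mn²⁺]/[Ni²⁺] and the known concentrations, [Mn²⁺] in the numerator gives [Mn²⁺] = 9.8 × 10^-4 M.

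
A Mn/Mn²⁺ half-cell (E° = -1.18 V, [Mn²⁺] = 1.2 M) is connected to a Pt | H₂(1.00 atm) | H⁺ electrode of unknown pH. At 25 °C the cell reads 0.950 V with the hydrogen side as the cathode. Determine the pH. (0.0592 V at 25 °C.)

pH = 3.85

E°_cell = 1.18 V and n = 2.
log Q = n(E° − E)/0.0592 = 2×(1.18 − 0.950)/0.0592 = 7.770.
With Q = [Mn²⁺]·P(H₂) / [H⁺]^2, solving for [H⁺] gives log[H⁺] = -3.846, so pH = 3.85.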